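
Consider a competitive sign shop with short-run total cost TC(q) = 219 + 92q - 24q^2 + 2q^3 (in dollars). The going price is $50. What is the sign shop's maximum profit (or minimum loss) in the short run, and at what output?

Profit = -$23 at q = 7

AVC = 92 - 24q + 2q^2 has its minimum $20 at q = 6; price $50 clears that bar, so the firm operates.
MC = 92 - 48q + 6q^2. Setting P = MC and taking the root on the rising branch gives q* = 7.
TR = 50·7 = 350. TC = 219 + 154 = 373. Profit = 350 − 373 = -$23.
That loss of $23 beats the $219 the firm would lose by shutting down; producing recovers $196 of fixed cost.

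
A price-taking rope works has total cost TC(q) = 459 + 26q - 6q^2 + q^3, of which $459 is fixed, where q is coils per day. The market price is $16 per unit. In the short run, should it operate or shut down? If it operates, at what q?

Variable cost is VC = 26q - 6q^2 + q^3, so AVC = VC/q = 26 - 6q + q^2 and MC = dTC/dq = 26 - 12q + 3q^2.
The AVC parabola has its vertex at q = 6/2 = 3, where AVC = 26 - 6·3 + 3^2 = $17.
With P < min AVC ($16 < $17), every unit sold adds to the loss.
The firm minimizes its loss by shutting down and losing only its fixed cost of $459.

Shut down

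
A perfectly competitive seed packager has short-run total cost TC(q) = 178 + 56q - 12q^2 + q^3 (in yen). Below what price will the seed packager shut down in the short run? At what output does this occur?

¥20 per unit, at q = 6

Short-run supply begins at min AVC. From VC = 56q - 12q^2 + q^3, AVC = 56 - 12q + q^2.
dAVC/dq = -12 + 2q = 0 gives q = 6. min AVC = 56 - 12·6 + 6^2 = 20.
The firm shuts down for any P below ¥20.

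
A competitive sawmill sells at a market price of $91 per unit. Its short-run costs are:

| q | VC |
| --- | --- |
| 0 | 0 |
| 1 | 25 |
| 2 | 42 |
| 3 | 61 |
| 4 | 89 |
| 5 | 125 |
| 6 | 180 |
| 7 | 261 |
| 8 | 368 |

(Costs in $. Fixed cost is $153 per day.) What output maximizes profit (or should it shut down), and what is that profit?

Compute π = P·q − TC at each output: q=0: -153; q=1: -87; q=2: -13; q=3: 59; q=4: 122; q=5: 177; q=6: 213; q=7: 223; q=8: 207.
Profit is maximized at q = 7. AVC there is 261/7 = $37.29 ≤ P, so producing beats shutting down (which would give -$153).

q = 7; profit = $223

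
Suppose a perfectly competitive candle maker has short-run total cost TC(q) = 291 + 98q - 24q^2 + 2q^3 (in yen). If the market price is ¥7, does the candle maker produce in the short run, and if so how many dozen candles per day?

Strip out fixed cost: VC = 98q - 24q^2 + 2q^3. Then AVC = 98 - 24q + 2q^2 and MC = 98 - 48q + 6q^2.
AVC hits its minimum where MC = AVC, at q = 6, giving min AVC = 98 - 24·6 + 2·6^2 = ¥26.
P = ¥7 lies below min AVC = ¥26; no output level covers variable cost.
Best response: produce nothing and absorb the ¥291 fixed cost.

Shut down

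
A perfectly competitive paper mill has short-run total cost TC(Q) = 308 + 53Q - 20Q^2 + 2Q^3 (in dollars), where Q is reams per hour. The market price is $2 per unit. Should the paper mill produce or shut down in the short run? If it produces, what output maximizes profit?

From TC, MC = TC'(Q) = 53 - 40Q + 6Q^2 and AVC = VC/Q = 53 - 20Q + 2Q^2.
AVC hits its minimum where MC = AVC, at Q = 5, giving min AVC = 53 - 20·5 + 2·5^2 = $3.
P = $2 lies below min AVC = $3; no output level covers variable cost.
The firm minimizes its loss by shutting down and losing only its fixed cost of $308.

Shut down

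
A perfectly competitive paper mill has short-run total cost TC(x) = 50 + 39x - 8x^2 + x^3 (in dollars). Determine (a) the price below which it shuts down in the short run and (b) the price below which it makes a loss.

Shutdown price = $23; break-even price = $34

AVC = 39 - 8x + x^2; minimized at x = 4, giving min AVC = $23. That is the shutdown price.
ATC = 50/x + 39 - 8x + x^2. Setting dATC/dx = −50/x^2 − 8 + 2x = 0 gives x = 5 (since 2·5^3 − 8·5^2 = 50).
min ATC = 50/5 + 39 − 8·5 + 5^2 = $34. That is the break-even price.
Between these two prices the firm operates at a loss; above $34 it earns a profit.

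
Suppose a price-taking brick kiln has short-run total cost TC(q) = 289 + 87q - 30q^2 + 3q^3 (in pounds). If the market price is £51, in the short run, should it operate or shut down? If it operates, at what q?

Produce at q = 6

From TC, MC = TC'(q) = 87 - 60q + 9q^2 and AVC = VC/q = 87 - 30q + 3q^2.
The AVC parabola has its vertex at q = 30/6 = 5, where AVC = 87 - 30·5 + 3·5^2 = £12.
Since P = £51 ≥ min AVC = £12, price covers variable cost and the firm should produce.
P = MC gives 36 - 60q + 9q^2 = 0, with roots 2/3 and 6. Take the larger (rising MC): q* = 6.
Check: AVC at q = 6 is £15 ≤ P, so revenue covers variable cost.
Profit = P·q − TC = 51·6 − 379 = -£73, a loss, but smaller than the £289 fixed cost the firm would lose by shutting down.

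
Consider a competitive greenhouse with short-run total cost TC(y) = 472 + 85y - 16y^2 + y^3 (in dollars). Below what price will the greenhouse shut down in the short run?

The shutdown price is the minimum of AVC. VC = 85y - 16y^2 + y^3, so AVC = 85 - 16y + y^2.
dAVC/dy = -16 + 2y = 0 gives y = 8. min AVC = 85 - 16·8 + 8^2 = 21.
For P < $21 the firm produces nothing.

$21 per unit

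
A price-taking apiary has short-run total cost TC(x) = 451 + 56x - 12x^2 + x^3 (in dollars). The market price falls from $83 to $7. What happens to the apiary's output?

MC = 56 - 24x + 3x^2; the shutdown threshold is min AVC = $20 (at x = 6).
With P = $83 above the shutdown price, P = MC gives x = 9.
At P = $7 < min AVC = $20, price no longer covers variable cost at any output, so the firm shuts down: x = 0.

Output falls from 9 to 0 (the firm shuts down)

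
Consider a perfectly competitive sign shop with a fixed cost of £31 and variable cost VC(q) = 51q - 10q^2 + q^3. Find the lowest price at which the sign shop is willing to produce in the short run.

The firm shuts down when price falls below the minimum of average variable cost. AVC = VC/q = 51 - 10q + q^2.
dAVC/dq = -10 + 2q = 0 gives q = 5. min AVC = 51 - 10·5 + 5^2 = 26.
So the shutdown price is £26.

£26 per unit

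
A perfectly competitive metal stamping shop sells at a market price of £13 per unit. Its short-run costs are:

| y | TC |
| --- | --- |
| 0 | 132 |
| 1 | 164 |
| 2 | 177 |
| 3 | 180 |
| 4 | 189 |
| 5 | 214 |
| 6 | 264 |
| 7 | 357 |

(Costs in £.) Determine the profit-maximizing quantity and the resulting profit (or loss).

Compute π = P·y − TC at each output: y=0: -132; y=1: -151; y=2: -151; y=3: -141; y=4: -137; y=5: -149; y=6: -186; y=7: -266.
Profit is highest at y = 0. Equivalently, the lowest AVC in the table is 57/4 ≈ £14.25 at y = 4, and P = £13 falls below it — price never covers variable cost, so the firm shuts down and loses only its fixed cost.

y = 0 (shut down); profit = -£132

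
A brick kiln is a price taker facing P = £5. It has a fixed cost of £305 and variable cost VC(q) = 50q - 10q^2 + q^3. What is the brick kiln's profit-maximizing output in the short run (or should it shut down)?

Shut down

Variable cost is VC = 50q - 10q^2 + q^3, so AVC = VC/q = 50 - 10q + q^2 and MC = dTC/dq = 50 - 20q + 3q^2.
AVC is minimized where dAVC/dq = -10 + 2q = 0, at q = 5; min AVC = 50 - 10·5 + 5^2 = £25.
With P < min AVC (£5 < £25), every unit sold adds to the loss.
The firm minimizes its loss by shutting down and losing only its fixed cost of £305.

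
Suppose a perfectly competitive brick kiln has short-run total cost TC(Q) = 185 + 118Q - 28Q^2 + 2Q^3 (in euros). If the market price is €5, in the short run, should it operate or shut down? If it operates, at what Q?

Shut down

Variable cost is VC = 118Q - 28Q^2 + 2Q^3, so AVC = VC/Q = 118 - 28Q + 2Q^2 and MC = dTC/dQ = 118 - 56Q + 6Q^2.
The AVC parabola has its vertex at Q = 28/4 = 7, where AVC = 118 - 28·7 + 2·7^2 = €20.
Since P = €5 < min AVC = €20, price fails to cover variable cost at any output.
Best response: produce nothing and absorb the €185 fixed cost.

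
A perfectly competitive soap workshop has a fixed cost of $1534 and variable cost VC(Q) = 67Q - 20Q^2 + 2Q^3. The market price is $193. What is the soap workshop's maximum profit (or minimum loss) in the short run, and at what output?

AVC = 67 - 20Q + 2Q^2 has its minimum $17 at Q = 5; price $193 clears that bar, so the firm operates.
With MC = 67 - 40Q + 6Q^2, P = MC on the upward-sloping part at Q* = 9.
TR = 193·9 = 1737. TC = 1534 + 441 = 1975. Profit = 1737 − 1975 = -$238.
By producing, the firm covers all variable cost plus $1296 of fixed cost; shutting down would lose the full $1534.

Profit = -$238 at Q = 9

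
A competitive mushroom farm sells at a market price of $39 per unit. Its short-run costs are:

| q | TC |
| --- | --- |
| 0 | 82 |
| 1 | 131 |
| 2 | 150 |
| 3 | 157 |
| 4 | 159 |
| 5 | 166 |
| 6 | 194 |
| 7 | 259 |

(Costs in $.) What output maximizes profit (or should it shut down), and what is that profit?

q = 6; profit = $40

Profit at each row (π = 39q − TC): q=0: -82; q=1: -92; q=2: -72; q=3: -40; q=4: -3; q=5: 29; q=6: 40; q=7: 14.
Profit is maximized at q = 6. AVC there is 112/6 = $18.67 ≤ P, so producing beats shutting down (which would give -$82).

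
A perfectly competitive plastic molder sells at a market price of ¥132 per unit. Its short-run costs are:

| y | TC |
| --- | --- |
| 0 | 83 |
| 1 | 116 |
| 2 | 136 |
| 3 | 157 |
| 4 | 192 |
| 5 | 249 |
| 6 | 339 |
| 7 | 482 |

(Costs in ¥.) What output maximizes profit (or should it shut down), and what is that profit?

Profit at each row (π = 132y − TC): y=0: -83; y=1: 16; y=2: 128; y=3: 239; y=4: 336; y=5: 411; y=6: 453; y=7: 442.
Profit is maximized at y = 6. AVC there is 256/6 = ¥42.67 ≤ P, so producing beats shutting down (which would give -¥83).

y = 6; profit = ¥453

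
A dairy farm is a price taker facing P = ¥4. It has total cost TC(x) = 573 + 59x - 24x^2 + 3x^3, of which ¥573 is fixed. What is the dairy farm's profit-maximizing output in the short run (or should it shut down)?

Variable cost is VC = 59x - 24x^2 + 3x^3, so AVC = VC/x = 59 - 24x + 3x^2 and MC = dTC/dx = 59 - 48x + 9x^2.
AVC hits its minimum where MC = AVC, at x = 4, giving min AVC = 59 - 24·4 + 3·4^2 = ¥11.
P = ¥4 lies below min AVC = ¥11; no output level covers variable cost.
Shutting down limits the loss to fixed cost, ¥573.

Shut down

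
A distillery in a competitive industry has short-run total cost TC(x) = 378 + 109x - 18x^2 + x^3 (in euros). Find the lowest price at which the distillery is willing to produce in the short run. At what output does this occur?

The shutdown price is the minimum of AVC. VC = 109x - 18x^2 + x^3, so AVC = 109 - 18x + x^2.
dAVC/dx = -18 + 2x = 0 gives x = 9. min AVC = 109 - 18·9 + 9^2 = 28.
The firm shuts down for any P below €28.

€28 per unit, at x = 9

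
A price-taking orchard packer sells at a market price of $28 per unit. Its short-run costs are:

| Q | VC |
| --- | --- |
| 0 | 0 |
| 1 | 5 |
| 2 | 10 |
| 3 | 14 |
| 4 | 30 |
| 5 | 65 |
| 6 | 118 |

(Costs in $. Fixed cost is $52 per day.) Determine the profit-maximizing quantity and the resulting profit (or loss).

Tabulate TR − TC: Q=0: -52; Q=1: -29; Q=2: -6; Q=3: 18; Q=4: 30; Q=5: 23; Q=6: -2.
Profit is maximized at Q = 4. AVC there is 30/4 = $7.50 ≤ P, so producing beats shutting down (which would give -$52).

Q = 4; profit = $30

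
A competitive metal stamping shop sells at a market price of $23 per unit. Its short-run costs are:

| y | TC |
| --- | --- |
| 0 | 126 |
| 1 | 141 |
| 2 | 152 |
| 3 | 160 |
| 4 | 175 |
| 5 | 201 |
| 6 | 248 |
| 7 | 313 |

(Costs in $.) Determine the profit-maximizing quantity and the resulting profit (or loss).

y = 4; profit = -$83

Tabulate TR − TC: y=0: -126; y=1: -118; y=2: -106; y=3: -91; y=4: -83; y=5: -86; y=6: -110; y=7: -152.
Profit is maximized at y = 4. AVC there is 49/4 = $12.25 ≤ P, so producing beats shutting down (which would give -$126).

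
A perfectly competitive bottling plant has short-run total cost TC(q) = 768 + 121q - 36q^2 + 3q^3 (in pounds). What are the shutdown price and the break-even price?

AVC = 121 - 36q + 3q^2; minimized at q = 6, giving min AVC = £13. That is the shutdown price.
ATC = 768/q + 121 - 36q + 3q^2. Setting dATC/dq = −768/q^2 − 36 + 6q = 0 gives q = 8 (since 6·8^3 − 36·8^2 = 768).
min ATC = 768/8 + 121 − 36·8 + 3·8^2 = £121. That is the break-even price.
Between these two prices the firm operates at a loss; above £121 it earns a profit.

Shutdown price = £13; break-even price = £121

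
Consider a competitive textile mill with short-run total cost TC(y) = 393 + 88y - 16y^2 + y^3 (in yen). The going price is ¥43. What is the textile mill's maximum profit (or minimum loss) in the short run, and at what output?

AVC = 88 - 16y + y^2 has its minimum ¥24 at y = 8; price ¥43 clears that bar, so the firm operates.
With MC = 88 - 32y + 3y^2, P = MC on the upward-sloping part at y* = 9.
TR = 43·9 = 387. TC = 393 + 225 = 618. Profit = 387 − 618 = -¥231.
That loss of ¥231 beats the ¥393 the firm would lose by shutting down; producing recovers ¥162 of fixed cost.

Profit = -¥231 at y = 9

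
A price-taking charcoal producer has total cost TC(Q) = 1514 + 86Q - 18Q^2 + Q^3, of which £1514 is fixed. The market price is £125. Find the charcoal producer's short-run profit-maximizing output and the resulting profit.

Profit = -£162 at Q = 13

AVC = 86 - 18Q + Q^2 has its minimum £5 at Q = 9; price £125 clears that bar, so the firm operates.
With MC = 86 - 36Q + 3Q^2, P = MC on the upward-sloping part at Q* = 13.
TR = 125·13 = 1625. TC = 1514 + 273 = 1787. Profit = 1625 − 1787 = -£162.
That loss of £162 beats the £1514 the firm would lose by shutting down; producing recovers £1352 of fixed cost.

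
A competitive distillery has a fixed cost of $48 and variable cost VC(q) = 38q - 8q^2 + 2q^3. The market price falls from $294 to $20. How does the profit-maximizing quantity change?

MC = 38 - 16q + 6q^2; the shutdown threshold is min AVC = $30 (at q = 2).
At P = $294 ≥ min AVC, set P = MC on the rising branch: q = 8.
At P = $20 < min AVC = $30, price no longer covers variable cost at any output, so the firm shuts down: q = 0.

Output falls from 8 to 0 (the firm shuts down)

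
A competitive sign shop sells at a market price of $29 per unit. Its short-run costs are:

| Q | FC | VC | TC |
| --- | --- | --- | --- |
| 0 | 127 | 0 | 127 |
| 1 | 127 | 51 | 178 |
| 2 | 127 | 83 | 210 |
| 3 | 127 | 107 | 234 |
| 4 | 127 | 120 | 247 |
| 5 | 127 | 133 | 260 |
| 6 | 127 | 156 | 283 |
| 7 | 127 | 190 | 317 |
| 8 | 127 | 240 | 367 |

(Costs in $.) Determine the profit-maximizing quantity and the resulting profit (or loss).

Compute π = P·Q − TC at each output: Q=0: -127; Q=1: -149; Q=2: -152; Q=3: -147; Q=4: -131; Q=5: -115; Q=6: -109; Q=7: -114; Q=8: -135.
Profit is maximized at Q = 6. AVC there is 156/6 = $26 ≤ P, so producing beats shutting down (which would give -$127).

Q = 6; profit = -$109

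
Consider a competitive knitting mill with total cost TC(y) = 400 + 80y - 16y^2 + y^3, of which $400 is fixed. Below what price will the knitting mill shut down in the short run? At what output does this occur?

The shutdown price is the minimum of AVC. VC = 80y - 16y^2 + y^3, so AVC = 80 - 16y + y^2.
At the minimum of AVC, MC = AVC. MC = 80 - 32y + 3y^2; setting MC = AVC gives 2y^2 - 16y = 0, so y = 8. min AVC = 16.
For P < $16 the firm produces nothing.

$16 per unit, at y = 8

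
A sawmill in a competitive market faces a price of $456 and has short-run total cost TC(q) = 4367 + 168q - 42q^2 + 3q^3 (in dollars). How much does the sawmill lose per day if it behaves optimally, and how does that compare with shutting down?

AVC = 168 - 42q + 3q^2 has its minimum $21 at q = 7; price $456 clears that bar, so the firm operates.
MC = 168 - 84q + 9q^2. Setting P = MC and taking the root on the rising branch gives q* = 12.
TR = 456·12 = 5472. TC = 4367 + 1152 = 5519. Profit = 5472 − 5519 = -$47.
That loss of $47 beats the $4367 the firm would lose by shutting down; producing recovers $4320 of fixed cost.

Profit = -$47 at q = 12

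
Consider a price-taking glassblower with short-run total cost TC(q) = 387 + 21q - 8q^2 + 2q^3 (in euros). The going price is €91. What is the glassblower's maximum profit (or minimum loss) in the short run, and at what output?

AVC = 21 - 8q + 2q^2; min AVC = €13 at q = 2. Since P = €91 ≥ min AVC, the firm produces.
With MC = 21 - 16q + 6q^2, P = MC on the upward-sloping part at q* = 5.
TR = 91·5 = 455. TC = 387 + 155 = 542. Profit = 455 − 542 = -€87.
That loss of €87 beats the €387 the firm would lose by shutting down; producing recovers €300 of fixed cost.

Profit = -€87 at q = 5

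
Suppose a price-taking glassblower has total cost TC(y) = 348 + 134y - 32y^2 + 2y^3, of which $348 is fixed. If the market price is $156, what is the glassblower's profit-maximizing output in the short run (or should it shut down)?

Produce at y = 11

Variable cost is VC = 134y - 32y^2 + 2y^3, so AVC = VC/y = 134 - 32y + 2y^2 and MC = dTC/dy = 134 - 64y + 6y^2.
The AVC parabola has its vertex at y = 32/4 = 8, where AVC = 134 - 32·8 + 2·8^2 = $6.
P = $156 exceeds min AVC = $6, so the firm stays open.
Solving P = MC: -22 - 64y + 6y^2 = 0 ⇒ y = -1/3 or 11. On the upward-sloping branch, y* = 11.
Check: AVC at y = 11 is $24 ≤ P, so revenue covers variable cost.
Profit = P·y − TC = 156·11 − 612 = $1104.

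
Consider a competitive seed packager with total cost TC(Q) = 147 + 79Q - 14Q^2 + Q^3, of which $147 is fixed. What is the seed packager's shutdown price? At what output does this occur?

Short-run supply begins at min AVC. From VC = 79Q - 14Q^2 + Q^3, AVC = 79 - 14Q + Q^2.
At the minimum of AVC, MC = AVC. MC = 79 - 28Q + 3Q^2; setting MC = AVC gives 2Q^2 - 14Q = 0, so Q = 7. min AVC = 30.
For P < $30 the firm produces nothing.

$30 per unit, at Q = 7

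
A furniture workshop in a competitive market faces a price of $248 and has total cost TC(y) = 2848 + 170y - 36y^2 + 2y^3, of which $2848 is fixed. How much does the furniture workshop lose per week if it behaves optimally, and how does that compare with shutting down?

Profit = -$144 at y = 13

AVC = 170 - 36y + 2y^2; min AVC = $8 at y = 9. Since P = $248 ≥ min AVC, the firm produces.
With MC = 170 - 72y + 6y^2, P = MC on the upward-sloping part at y* = 13.
TR = 248·13 = 3224. TC = 2848 + 520 = 3368. Profit = 3224 − 3368 = -$144.
By producing, the firm covers all variable cost plus $2704 of fixed cost; shutting down would lose the full $2848.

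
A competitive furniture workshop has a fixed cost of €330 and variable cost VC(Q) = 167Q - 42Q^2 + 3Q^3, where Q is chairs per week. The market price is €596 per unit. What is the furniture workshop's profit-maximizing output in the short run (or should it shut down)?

Variable cost is VC = 167Q - 42Q^2 + 3Q^3, so AVC = VC/Q = 167 - 42Q + 3Q^2 and MC = dTC/dQ = 167 - 84Q + 9Q^2.
The AVC parabola has its vertex at Q = 42/6 = 7, where AVC = 167 - 42·7 + 3·7^2 = €20.
P = €596 exceeds min AVC = €20, so the firm stays open.
Set P = MC: 596 = 167 - 84Q + 9Q^2 → -429 - 84Q + 9Q^2 = 0. The roots are Q = -11/3 and Q = 13; the profit-maximizing output is on the rising part of MC, so Q* = 13.
Check: AVC at Q = 13 is €128 ≤ P, so revenue covers variable cost.
Profit = P·Q − TC = 596·13 − 1994 = €5754.

Produce at Q = 13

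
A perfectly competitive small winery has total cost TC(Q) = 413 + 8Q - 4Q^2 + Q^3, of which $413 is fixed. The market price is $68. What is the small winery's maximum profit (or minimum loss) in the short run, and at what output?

AVC = 8 - 4Q + Q^2; min AVC = $4 at Q = 2. Since P = $68 ≥ min AVC, the firm produces.
With MC = 8 - 8Q + 3Q^2, P = MC on the upward-sloping part at Q* = 6.
TR = 68·6 = 408. TC = 413 + 120 = 533. Profit = 408 − 533 = -$125.
Shutting down would mean losing the fixed cost of $413, so operating at a loss of $125 is better by $288.

Profit = -$125 at Q = 6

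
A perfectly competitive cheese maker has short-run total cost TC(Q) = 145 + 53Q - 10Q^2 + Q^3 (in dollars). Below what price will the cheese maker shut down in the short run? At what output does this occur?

The firm shuts down when price falls below the minimum of average variable cost. AVC = VC/Q = 53 - 10Q + Q^2.
dAVC/dQ = -10 + 2Q = 0 gives Q = 5. min AVC = 53 - 10·5 + 5^2 = 28.
The firm shuts down for any P below $28.

$28 per unit, at Q = 5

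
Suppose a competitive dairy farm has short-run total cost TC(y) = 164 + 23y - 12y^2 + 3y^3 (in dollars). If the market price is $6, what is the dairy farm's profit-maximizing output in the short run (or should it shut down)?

Strip out fixed cost: VC = 23y - 12y^2 + 3y^3. Then AVC = 23 - 12y + 3y^2 and MC = 23 - 24y + 9y^2.
AVC hits its minimum where MC = AVC, at y = 2, giving min AVC = 23 - 12·2 + 3·2^2 = $11.
With P < min AVC ($6 < $11), every unit sold adds to the loss.
Shutting down limits the loss to fixed cost, $164.

Shut down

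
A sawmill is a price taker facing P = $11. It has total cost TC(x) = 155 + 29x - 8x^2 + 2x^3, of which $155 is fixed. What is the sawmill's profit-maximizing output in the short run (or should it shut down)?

From TC, MC = TC'(x) = 29 - 16x + 6x^2 and AVC = VC/x = 29 - 8x + 2x^2.
AVC hits its minimum where MC = AVC, at x = 2, giving min AVC = 29 - 8·2 + 2·2^2 = $21.
Since P = $11 < min AVC = $21, price fails to cover variable cost at any output.
Shutting down limits the loss to fixed cost, $155.

Shut down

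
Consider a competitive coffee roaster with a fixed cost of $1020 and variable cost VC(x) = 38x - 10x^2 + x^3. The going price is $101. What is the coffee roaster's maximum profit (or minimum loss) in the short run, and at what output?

AVC = 38 - 10x + x^2 has its minimum $13 at x = 5; price $101 clears that bar, so the firm operates.
MC = 38 - 20x + 3x^2. Setting P = MC and taking the root on the rising branch gives x* = 9.
TR = 101·9 = 909. TC = 1020 + 261 = 1281. Profit = 909 − 1281 = -$372.
By producing, the firm covers all variable cost plus $648 of fixed cost; shutting down would lose the full $1020.

Profit = -$372 at x = 9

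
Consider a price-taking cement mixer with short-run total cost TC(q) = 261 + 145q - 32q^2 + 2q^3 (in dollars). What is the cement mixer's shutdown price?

$17 per unit

Short-run supply begins at min AVC. From VC = 145q - 32q^2 + 2q^3, AVC = 145 - 32q + 2q^2.
dAVC/dq = -32 + 4q = 0 gives q = 8. min AVC = 145 - 32·8 + 2·8^2 = 17.
For P < $17 the firm produces nothing.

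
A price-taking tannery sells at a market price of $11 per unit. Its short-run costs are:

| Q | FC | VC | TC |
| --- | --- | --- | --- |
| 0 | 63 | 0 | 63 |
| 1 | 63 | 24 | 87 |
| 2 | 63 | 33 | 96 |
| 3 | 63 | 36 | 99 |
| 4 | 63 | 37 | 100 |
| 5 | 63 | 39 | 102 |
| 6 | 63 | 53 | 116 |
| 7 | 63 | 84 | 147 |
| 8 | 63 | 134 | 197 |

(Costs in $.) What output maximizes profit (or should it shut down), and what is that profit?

Profit at each row (π = 11Q − TC): Q=0: -63; Q=1: -76; Q=2: -74; Q=3: -66; Q=4: -56; Q=5: -47; Q=6: -50; Q=7: -70; Q=8: -109.
Profit is maximized at Q = 5. AVC there is 39/5 = $7.80 ≤ P, so producing beats shutting down (which would give -$63).

Q = 5; profit = -$47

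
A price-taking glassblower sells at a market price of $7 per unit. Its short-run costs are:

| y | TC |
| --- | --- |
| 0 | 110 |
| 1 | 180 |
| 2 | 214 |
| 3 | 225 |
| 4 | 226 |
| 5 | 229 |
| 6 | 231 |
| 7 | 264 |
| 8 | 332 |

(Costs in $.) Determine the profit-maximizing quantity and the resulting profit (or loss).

Compute π = P·y − TC at each output: y=0: -110; y=1: -173; y=2: -200; y=3: -204; y=4: -198; y=5: -194; y=6: -189; y=7: -215; y=8: -276.
Profit is highest at y = 0. Equivalently, the lowest AVC in the table is 121/6 ≈ $20.17 at y = 6, and P = $7 falls below it — price never covers variable cost, so the firm shuts down and loses only its fixed cost.

y = 0 (shut down); profit = -$110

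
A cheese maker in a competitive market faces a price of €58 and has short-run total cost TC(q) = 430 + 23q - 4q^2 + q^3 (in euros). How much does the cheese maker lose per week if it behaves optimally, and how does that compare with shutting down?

Profit = -€280 at q = 5

AVC = 23 - 4q + q^2; min AVC = €19 at q = 2. Since P = €58 ≥ min AVC, the firm produces.
With MC = 23 - 8q + 3q^2, P = MC on the upward-sloping part at q* = 5.
TR = 58·5 = 290. TC = 430 + 140 = 570. Profit = 290 − 570 = -€280.
Shutting down would mean losing the fixed cost of €430, so operating at a loss of €280 is better by €150.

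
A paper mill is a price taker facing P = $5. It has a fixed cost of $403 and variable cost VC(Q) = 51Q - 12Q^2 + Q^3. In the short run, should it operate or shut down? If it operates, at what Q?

Shut down

Variable cost is VC = 51Q - 12Q^2 + Q^3, so AVC = VC/Q = 51 - 12Q + Q^2 and MC = dTC/dQ = 51 - 24Q + 3Q^2.
AVC is minimized where dAVC/dQ = -12 + 2Q = 0, at Q = 6; min AVC = 51 - 12·6 + 6^2 = $15.
Since P = $5 < min AVC = $15, price fails to cover variable cost at any output.
Best response: produce nothing and absorb the $403 fixed cost.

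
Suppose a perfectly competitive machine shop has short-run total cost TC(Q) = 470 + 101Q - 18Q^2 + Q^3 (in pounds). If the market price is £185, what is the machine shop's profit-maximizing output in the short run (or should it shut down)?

Produce at Q = 14

Strip out fixed cost: VC = 101Q - 18Q^2 + Q^3. Then AVC = 101 - 18Q + Q^2 and MC = 101 - 36Q + 3Q^2.
AVC is minimized where dAVC/dQ = -18 + 2Q = 0, at Q = 9; min AVC = 101 - 18·9 + 9^2 = £20.
P = £185 exceeds min AVC = £20, so the firm stays open.
P = MC gives -84 - 36Q + 3Q^2 = 0, with roots -2 and 14. Take the larger (rising MC): Q* = 14.
Check: AVC at Q = 14 is £45 ≤ P, so revenue covers variable cost.
Profit = P·Q − TC = 185·14 − 1100 = £1490.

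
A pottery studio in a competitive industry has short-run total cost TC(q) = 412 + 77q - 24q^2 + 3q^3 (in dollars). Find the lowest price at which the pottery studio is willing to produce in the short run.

$29 per unit

The shutdown price is the minimum of AVC. VC = 77q - 24q^2 + 3q^3, so AVC = 77 - 24q + 3q^2.
dAVC/dq = -24 + 6q = 0 gives q = 4. min AVC = 77 - 24·4 + 3·4^2 = 29.
For P < $29 the firm produces nothing.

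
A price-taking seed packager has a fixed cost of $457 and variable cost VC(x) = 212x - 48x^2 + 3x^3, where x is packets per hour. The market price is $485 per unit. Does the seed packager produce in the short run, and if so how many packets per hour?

Produce at x = 13

Variable cost is VC = 212x - 48x^2 + 3x^3, so AVC = VC/x = 212 - 48x + 3x^2 and MC = dTC/dx = 212 - 96x + 9x^2.
AVC hits its minimum where MC = AVC, at x = 8, giving min AVC = 212 - 48·8 + 3·8^2 = $20.
Because $485 ≥ $20, revenue can cover variable cost; the firm operates.
Set P = MC: 485 = 212 - 96x + 9x^2 → -273 - 96x + 9x^2 = 0. The roots are x = -7/3 and x = 13; the profit-maximizing output is on the rising part of MC, so x* = 13.
Check: AVC at x = 13 is $95 ≤ P, so revenue covers variable cost.
Profit = P·x − TC = 485·13 − 1692 = $4613.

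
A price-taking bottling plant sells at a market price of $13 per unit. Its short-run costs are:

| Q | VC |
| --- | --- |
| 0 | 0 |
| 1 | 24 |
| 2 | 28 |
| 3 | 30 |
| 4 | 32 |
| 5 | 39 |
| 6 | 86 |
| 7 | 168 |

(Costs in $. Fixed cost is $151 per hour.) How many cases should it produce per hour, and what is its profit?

Tabulate TR − TC: Q=0: -151; Q=1: -162; Q=2: -153; Q=3: -142; Q=4: -131; Q=5: -125; Q=6: -159; Q=7: -228.
Profit is maximized at Q = 5. AVC there is 39/5 = $7.80 ≤ P, so producing beats shutting down (which would give -$151).

Q = 5; profit = -$125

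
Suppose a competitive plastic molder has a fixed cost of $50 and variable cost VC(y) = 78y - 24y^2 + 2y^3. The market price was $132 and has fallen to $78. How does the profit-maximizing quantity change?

MC = 78 - 48y + 6y^2; the shutdown threshold is min AVC = $6 (at y = 6).
At P = $132 ≥ min AVC, set P = MC on the rising branch: y = 9.
At P = $78 ≥ min AVC, set P = MC: y = 8. The firm stays open but cuts output.

Output falls from 9 to 8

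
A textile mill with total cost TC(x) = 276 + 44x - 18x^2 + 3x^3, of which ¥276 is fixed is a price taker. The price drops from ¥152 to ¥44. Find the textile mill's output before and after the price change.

AVC = 44 - 18x + 3x^2, minimized at x = 3 where min AVC = ¥17. MC = 44 - 36x + 9x^2.
With P = ¥152 above the shutdown price, P = MC gives x = 6.
At P = ¥44 ≥ min AVC, set P = MC: x = 4. The firm stays open but cuts output.

Output falls from 6 to 4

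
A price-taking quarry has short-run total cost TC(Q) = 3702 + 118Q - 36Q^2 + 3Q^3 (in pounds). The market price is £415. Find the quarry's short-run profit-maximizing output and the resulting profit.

Profit = -£72 at Q = 11

AVC = 118 - 36Q + 3Q^2; min AVC = £10 at Q = 6. Since P = £415 ≥ min AVC, the firm produces.
MC = 118 - 72Q + 9Q^2. Setting P = MC and taking the root on the rising branch gives Q* = 11.
TR = 415·11 = 4565. TC = 3702 + 935 = 4637. Profit = 4565 − 4637 = -£72.
That loss of £72 beats the £3702 the firm would lose by shutting down; producing recovers £3630 of fixed cost.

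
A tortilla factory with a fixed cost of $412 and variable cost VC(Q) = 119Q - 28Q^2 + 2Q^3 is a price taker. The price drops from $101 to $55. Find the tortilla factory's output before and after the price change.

Output falls from 9 to 8

AVC = 119 - 28Q + 2Q^2, minimized at Q = 7 where min AVC = $21. MC = 119 - 56Q + 6Q^2.
At P = $101 ≥ min AVC, set P = MC on the rising branch: Q = 9.
At P = $55 ≥ min AVC, set P = MC: Q = 8. The firm stays open but cuts output.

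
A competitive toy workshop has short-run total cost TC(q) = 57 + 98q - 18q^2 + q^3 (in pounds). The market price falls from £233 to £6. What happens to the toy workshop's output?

Output falls from 15 to 0 (the firm shuts down)

MC = 98 - 36q + 3q^2; the shutdown threshold is min AVC = £17 (at q = 9).
At P = £233 ≥ min AVC, set P = MC on the rising branch: q = 15.
At P = £6 < min AVC = £17, price no longer covers variable cost at any output, so the firm shuts down: q = 0.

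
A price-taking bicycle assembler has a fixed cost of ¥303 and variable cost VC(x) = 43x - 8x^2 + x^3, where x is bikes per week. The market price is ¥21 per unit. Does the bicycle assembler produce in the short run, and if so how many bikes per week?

Shut down

Variable cost is VC = 43x - 8x^2 + x^3, so AVC = VC/x = 43 - 8x + x^2 and MC = dTC/dx = 43 - 16x + 3x^2.
AVC is minimized where dAVC/dx = -8 + 2x = 0, at x = 4; min AVC = 43 - 8·4 + 4^2 = ¥27.
P = ¥21 lies below min AVC = ¥27; no output level covers variable cost.
Best response: produce nothing and absorb the ¥303 fixed cost.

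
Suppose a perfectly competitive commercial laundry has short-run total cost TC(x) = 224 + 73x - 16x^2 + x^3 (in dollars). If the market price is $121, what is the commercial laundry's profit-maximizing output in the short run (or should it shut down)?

Produce at x = 12

Strip out fixed cost: VC = 73x - 16x^2 + x^3. Then AVC = 73 - 16x + x^2 and MC = 73 - 32x + 3x^2.
AVC is minimized where dAVC/dx = -16 + 2x = 0, at x = 8; min AVC = 73 - 16·8 + 8^2 = $9.
P = $121 exceeds min AVC = $9, so the firm stays open.
Set P = MC: 121 = 73 - 32x + 3x^2 → -48 - 32x + 3x^2 = 0. The roots are x = -4/3 and x = 12; the profit-maximizing output is on the rising part of MC, so x* = 12.
Check: AVC at x = 12 is $25 ≤ P, so revenue covers variable cost.
Profit = P·x − TC = 121·12 − 524 = $928.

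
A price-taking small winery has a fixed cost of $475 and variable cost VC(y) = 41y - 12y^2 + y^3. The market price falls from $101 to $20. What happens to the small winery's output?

AVC = 41 - 12y + y^2, minimized at y = 6 where min AVC = $5. MC = 41 - 24y + 3y^2.
With P = $101 above the shutdown price, P = MC gives y = 10.
At P = $20 ≥ min AVC, set P = MC: y = 7. The firm stays open but cuts output.

Output falls from 10 to 7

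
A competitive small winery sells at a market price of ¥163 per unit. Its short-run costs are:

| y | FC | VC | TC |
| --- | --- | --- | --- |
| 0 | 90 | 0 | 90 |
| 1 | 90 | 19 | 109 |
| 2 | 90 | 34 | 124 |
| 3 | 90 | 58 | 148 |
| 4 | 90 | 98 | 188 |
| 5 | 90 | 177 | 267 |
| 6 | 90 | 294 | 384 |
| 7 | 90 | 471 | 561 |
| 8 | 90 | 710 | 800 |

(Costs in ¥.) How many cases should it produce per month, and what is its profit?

y = 6; profit = ¥594

Tabulate TR − TC: y=0: -90; y=1: 54; y=2: 202; y=3: 341; y=4: 464; y=5: 548; y=6: 594; y=7: 580; y=8: 504.
Profit is maximized at y = 6. AVC there is 294/6 = ¥49 ≤ P, so producing beats shutting down (which would give -¥90).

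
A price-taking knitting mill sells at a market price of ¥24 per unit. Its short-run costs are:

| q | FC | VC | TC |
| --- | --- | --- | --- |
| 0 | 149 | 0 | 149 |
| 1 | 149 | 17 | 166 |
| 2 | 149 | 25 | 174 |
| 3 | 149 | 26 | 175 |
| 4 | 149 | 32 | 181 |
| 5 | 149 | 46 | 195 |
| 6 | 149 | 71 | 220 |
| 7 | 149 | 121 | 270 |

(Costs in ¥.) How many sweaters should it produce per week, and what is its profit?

Compute π = P·q − TC at each output: q=0: -149; q=1: -142; q=2: -126; q=3: -103; q=4: -85; q=5: -75; q=6: -76; q=7: -102.
Profit is maximized at q = 5. AVC there is 46/5 = ¥9.20 ≤ P, so producing beats shutting down (which would give -¥149).

q = 5; profit = -¥75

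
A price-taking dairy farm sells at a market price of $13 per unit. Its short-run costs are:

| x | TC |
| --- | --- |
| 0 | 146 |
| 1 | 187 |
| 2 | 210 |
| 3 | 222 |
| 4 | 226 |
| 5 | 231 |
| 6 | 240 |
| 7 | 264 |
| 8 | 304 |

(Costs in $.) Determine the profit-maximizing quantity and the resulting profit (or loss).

Compute π = P·x − TC at each output: x=0: -146; x=1: -174; x=2: -184; x=3: -183; x=4: -174; x=5: -166; x=6: -162; x=7: -173; x=8: -200.
Profit is highest at x = 0. Equivalently, the lowest AVC in the table is 94/6 ≈ $15.67 at x = 6, and P = $13 falls below it — price never covers variable cost, so the firm shuts down and loses only its fixed cost.

x = 0 (shut down); profit = -$146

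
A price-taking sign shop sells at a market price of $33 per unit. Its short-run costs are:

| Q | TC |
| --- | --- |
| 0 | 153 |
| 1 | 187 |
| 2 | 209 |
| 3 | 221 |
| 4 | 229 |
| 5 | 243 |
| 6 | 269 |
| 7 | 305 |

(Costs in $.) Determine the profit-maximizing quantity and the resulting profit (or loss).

Q = 6; profit = -$71

Tabulate TR − TC: Q=0: -153; Q=1: -154; Q=2: -143; Q=3: -122; Q=4: -97; Q=5: -78; Q=6: -71; Q=7: -74.
Profit is maximized at Q = 6. AVC there is 116/6 = $19.33 ≤ P, so producing beats shutting down (which would give -$153).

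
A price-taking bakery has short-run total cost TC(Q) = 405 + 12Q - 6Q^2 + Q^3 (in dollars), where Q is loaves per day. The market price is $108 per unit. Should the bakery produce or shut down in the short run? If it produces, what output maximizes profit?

Strip out fixed cost: VC = 12Q - 6Q^2 + Q^3. Then AVC = 12 - 6Q + Q^2 and MC = 12 - 12Q + 3Q^2.
AVC hits its minimum where MC = AVC, at Q = 3, giving min AVC = 12 - 6·3 + 3^2 = $3.
Because $108 ≥ $3, revenue can cover variable cost; the firm operates.
P = MC gives -96 - 12Q + 3Q^2 = 0, with roots -4 and 8. Take the larger (rising MC): Q* = 8.
Check: AVC at Q = 8 is $28 ≤ P, so revenue covers variable cost.
Profit = P·Q − TC = 108·8 − 629 = $235.

Produce at Q = 8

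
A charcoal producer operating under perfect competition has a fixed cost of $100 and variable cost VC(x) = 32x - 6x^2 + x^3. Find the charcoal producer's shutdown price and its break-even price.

Shutdown price = $23; break-even price = $47

AVC = 32 - 6x + x^2; minimized at x = 3, giving min AVC = $23. That is the shutdown price.
ATC = 100/x + 32 - 6x + x^2. Setting dATC/dx = −100/x^2 − 6 + 2x = 0 gives x = 5 (since 2·5^3 − 6·5^2 = 100).
min ATC = 100/5 + 32 − 6·5 + 5^2 = $47. That is the break-even price.
Between these two prices the firm operates at a loss; above $47 it earns a profit.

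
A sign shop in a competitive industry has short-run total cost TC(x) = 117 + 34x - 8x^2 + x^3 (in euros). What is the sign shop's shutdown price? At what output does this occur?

The firm shuts down when price falls below the minimum of average variable cost. AVC = VC/x = 34 - 8x + x^2.
dAVC/dx = -8 + 2x = 0 gives x = 4. min AVC = 34 - 8·4 + 4^2 = 18.
So the shutdown price is €18.

€18 per unit, at x = 4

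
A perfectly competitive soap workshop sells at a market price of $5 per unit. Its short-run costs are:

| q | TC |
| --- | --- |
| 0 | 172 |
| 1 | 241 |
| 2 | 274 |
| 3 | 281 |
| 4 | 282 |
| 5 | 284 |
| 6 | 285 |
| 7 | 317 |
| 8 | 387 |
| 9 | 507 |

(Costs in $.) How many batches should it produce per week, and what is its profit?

q = 0 (shut down); profit = -$172

Compute π = P·q − TC at each output: q=0: -172; q=1: -236; q=2: -264; q=3: -266; q=4: -262; q=5: -259; q=6: -255; q=7: -282; q=8: -347; q=9: -462.
Profit is highest at q = 0. Equivalently, the lowest AVC in the table is 113/6 ≈ $18.83 at q = 6, and P = $5 falls below it — price never covers variable cost, so the firm shuts down and loses only its fixed cost.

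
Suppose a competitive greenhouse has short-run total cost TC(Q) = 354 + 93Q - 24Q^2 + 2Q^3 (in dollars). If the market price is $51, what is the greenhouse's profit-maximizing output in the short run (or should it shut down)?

Variable cost is VC = 93Q - 24Q^2 + 2Q^3, so AVC = VC/Q = 93 - 24Q + 2Q^2 and MC = dTC/dQ = 93 - 48Q + 6Q^2.
AVC is minimized where dAVC/dQ = -24 + 4Q = 0, at Q = 6; min AVC = 93 - 24·6 + 2·6^2 = $21.
P = $51 exceeds min AVC = $21, so the firm stays open.
Set P = MC: 51 = 93 - 48Q + 6Q^2 → 42 - 48Q + 6Q^2 = 0. The roots are Q = 1 and Q = 7; the profit-maximizing output is on the rising part of MC, so Q* = 7.
Check: AVC at Q = 7 is $23 ≤ P, so revenue covers variable cost.
Profit = P·Q − TC = 51·7 − 515 = -$158, a loss, but smaller than the $354 fixed cost the firm would lose by shutting down.

Produce at Q = 7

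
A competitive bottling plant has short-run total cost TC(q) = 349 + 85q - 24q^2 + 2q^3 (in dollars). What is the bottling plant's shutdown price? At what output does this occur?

The firm shuts down when price falls below the minimum of average variable cost. AVC = VC/q = 85 - 24q + 2q^2.
dAVC/dq = -24 + 4q = 0 gives q = 6. min AVC = 85 - 24·6 + 2·6^2 = 13.
The firm shuts down for any P below $13.

$13 per unit, at q = 6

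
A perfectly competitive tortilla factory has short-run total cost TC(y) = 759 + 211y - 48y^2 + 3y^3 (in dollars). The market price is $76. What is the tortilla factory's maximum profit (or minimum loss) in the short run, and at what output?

AVC = 211 - 48y + 3y^2 has its minimum $19 at y = 8; price $76 clears that bar, so the firm operates.
With MC = 211 - 96y + 9y^2, P = MC on the upward-sloping part at y* = 9.
TR = 76·9 = 684. TC = 759 + 198 = 957. Profit = 684 − 957 = -$273.
Shutting down would mean losing the fixed cost of $759, so operating at a loss of $273 is better by $486.

Profit = -$273 at y = 9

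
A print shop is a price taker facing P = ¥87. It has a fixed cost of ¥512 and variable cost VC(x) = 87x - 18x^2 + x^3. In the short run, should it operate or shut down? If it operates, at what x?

From TC, MC = TC'(x) = 87 - 36x + 3x^2 and AVC = VC/x = 87 - 18x + x^2.
AVC hits its minimum where MC = AVC, at x = 9, giving min AVC = 87 - 18·9 + 9^2 = ¥6.
Because ¥87 ≥ ¥6, revenue can cover variable cost; the firm operates.
Set P = MC: 87 = 87 - 36x + 3x^2 → -36x + 3x^2 = 0. The roots are x = 0 and x = 12; the profit-maximizing output is on the rising part of MC, so x* = 12.
Check: AVC at x = 12 is ¥15 ≤ P, so revenue covers variable cost.
Profit = P·x − TC = 87·12 − 692 = ¥352.

Produce at x = 12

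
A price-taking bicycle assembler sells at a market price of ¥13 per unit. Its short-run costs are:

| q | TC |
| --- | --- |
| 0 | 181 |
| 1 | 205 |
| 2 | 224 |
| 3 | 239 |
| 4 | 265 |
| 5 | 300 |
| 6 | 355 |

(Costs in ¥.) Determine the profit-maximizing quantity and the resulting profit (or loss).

q = 0 (shut down); profit = -¥181

Compute π = P·q − TC at each output: q=0: -181; q=1: -192; q=2: -198; q=3: -200; q=4: -213; q=5: -235; q=6: -277.
Profit is highest at q = 0. Equivalently, the lowest AVC in the table is 58/3 ≈ ¥19.33 at q = 3, and P = ¥13 falls below it — price never covers variable cost, so the firm shuts down and loses only its fixed cost.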